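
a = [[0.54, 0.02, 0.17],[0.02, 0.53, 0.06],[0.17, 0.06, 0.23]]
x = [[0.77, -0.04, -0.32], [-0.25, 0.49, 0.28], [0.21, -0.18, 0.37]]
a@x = [[0.45, -0.04, -0.1], [-0.10, 0.25, 0.16], [0.16, -0.02, 0.05]]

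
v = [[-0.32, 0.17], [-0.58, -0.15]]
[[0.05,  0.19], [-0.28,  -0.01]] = v @ [[0.27, -0.18], [0.81, 0.78]]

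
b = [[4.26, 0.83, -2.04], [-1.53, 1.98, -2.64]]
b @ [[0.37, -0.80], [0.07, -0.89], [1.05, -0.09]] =[[-0.51,-3.96],[-3.2,-0.30]]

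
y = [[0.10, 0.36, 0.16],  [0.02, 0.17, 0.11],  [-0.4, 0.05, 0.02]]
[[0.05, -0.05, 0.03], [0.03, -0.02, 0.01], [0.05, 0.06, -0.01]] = y @ [[-0.10,-0.16,0.04], [0.12,-0.06,0.15], [0.13,-0.08,-0.15]]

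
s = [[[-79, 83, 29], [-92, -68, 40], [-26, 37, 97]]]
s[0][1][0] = -92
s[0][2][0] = -26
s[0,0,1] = 83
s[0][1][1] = -68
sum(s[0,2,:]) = 108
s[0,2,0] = -26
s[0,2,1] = 37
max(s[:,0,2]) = 29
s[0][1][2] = 40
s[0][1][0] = -92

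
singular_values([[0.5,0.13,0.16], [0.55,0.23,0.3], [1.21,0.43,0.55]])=[1.64, 0.09, 0.0]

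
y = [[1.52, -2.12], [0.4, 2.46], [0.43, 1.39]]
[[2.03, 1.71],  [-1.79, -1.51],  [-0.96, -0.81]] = y @ [[0.26, 0.22], [-0.77, -0.65]]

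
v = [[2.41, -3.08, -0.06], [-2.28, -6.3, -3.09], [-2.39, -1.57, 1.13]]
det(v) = -58.84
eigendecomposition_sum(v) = [[(-0.61-0j), -2.00+0.00j, -0.70-0.00j], [-2.01-0.00j, (-6.59+0j), -2.30-0.00j], [-0.52-0.00j, (-1.7+0j), (-0.59-0j)]] + [[(1.51-0.28j),  -0.54+0.35j,  0.32-1.02j], [(-0.13-0.57j),  (0.14+0.2j),  (-0.4-0.1j)], [-0.94+1.89j,  (0.06-0.88j),  0.86+1.19j]] + [[(1.51+0.28j), -0.54-0.35j, 0.32+1.02j], [-0.13+0.57j, 0.14-0.20j, -0.40+0.10j], [-0.94-1.89j, (0.06+0.88j), 0.86-1.19j]]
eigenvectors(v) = [[0.28+0.00j, 0.35+0.46j, (0.35-0.46j)], [(0.93+0j), (0.17-0.14j), 0.17+0.14j], [0.24+0.00j, -0.79+0.00j, (-0.79-0j)]]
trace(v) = -2.76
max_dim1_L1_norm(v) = 11.67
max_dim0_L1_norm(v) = 10.95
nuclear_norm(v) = 13.57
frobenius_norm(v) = 8.90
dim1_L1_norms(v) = [5.55, 11.67, 5.09]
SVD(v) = [[0.28, -0.83, 0.48], [0.94, 0.13, -0.33], [0.21, 0.54, 0.81]] @ diag([7.83092321266111, 3.709827563706851, 2.0254187431161714]) @ [[-0.25, -0.91, -0.34],[-0.97, 0.24, 0.07],[-0.02, -0.35, 0.94]]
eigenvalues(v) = [(-7.79+0j), (2.51+1.11j), (2.51-1.11j)]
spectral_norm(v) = 7.83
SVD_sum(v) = [[-0.55, -2.00, -0.76], [-1.83, -6.64, -2.50], [-0.41, -1.48, -0.56]] + [[2.98,  -0.74,  -0.22],[-0.46,  0.11,  0.03],[-1.96,  0.48,  0.15]] + [[-0.02, -0.34, 0.92], [0.01, 0.23, -0.62], [-0.03, -0.57, 1.54]]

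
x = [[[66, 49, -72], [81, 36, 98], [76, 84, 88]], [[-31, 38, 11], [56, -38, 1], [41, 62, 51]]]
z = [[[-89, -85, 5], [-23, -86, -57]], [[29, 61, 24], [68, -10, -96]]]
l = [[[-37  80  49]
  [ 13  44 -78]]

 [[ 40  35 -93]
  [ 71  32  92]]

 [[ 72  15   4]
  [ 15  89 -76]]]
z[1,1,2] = -96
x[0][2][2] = 88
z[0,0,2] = 5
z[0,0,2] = 5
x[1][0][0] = -31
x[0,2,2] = 88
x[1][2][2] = 51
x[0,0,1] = 49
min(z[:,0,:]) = -89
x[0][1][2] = 98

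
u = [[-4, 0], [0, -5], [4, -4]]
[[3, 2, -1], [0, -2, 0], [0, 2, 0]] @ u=[[-16, -6], [0, 10], [0, -10]]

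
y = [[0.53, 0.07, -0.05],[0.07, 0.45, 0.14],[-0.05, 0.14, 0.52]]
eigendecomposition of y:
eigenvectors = [[-0.36, 0.93, 0.05], [0.74, 0.25, 0.63], [-0.57, -0.26, 0.78]]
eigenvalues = [0.31, 0.56, 0.63]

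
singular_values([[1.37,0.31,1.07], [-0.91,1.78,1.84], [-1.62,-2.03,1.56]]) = [3.09, 2.77, 1.58]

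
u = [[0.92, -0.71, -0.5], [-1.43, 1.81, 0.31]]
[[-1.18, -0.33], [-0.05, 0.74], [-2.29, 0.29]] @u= [[-0.61, 0.24, 0.49], [-1.10, 1.37, 0.25], [-2.52, 2.15, 1.23]]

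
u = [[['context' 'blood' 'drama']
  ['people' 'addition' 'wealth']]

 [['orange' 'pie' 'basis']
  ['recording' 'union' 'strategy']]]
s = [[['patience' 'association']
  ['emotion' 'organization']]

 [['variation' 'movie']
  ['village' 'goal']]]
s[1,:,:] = [['variation', 'movie'], ['village', 'goal']]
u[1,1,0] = 'recording'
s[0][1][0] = 'emotion'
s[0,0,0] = 'patience'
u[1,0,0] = 'orange'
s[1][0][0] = 'variation'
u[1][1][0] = 'recording'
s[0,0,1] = 'association'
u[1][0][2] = 'basis'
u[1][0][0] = 'orange'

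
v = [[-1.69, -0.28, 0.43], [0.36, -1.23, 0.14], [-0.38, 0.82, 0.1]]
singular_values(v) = [1.83, 1.5, 0.13]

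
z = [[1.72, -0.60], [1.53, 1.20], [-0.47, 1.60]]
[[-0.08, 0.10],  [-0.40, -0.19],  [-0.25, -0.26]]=z @ [[-0.11, -0.00], [-0.19, -0.16]]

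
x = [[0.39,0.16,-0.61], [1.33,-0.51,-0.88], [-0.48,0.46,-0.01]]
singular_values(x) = [1.85, 0.62, 0.0]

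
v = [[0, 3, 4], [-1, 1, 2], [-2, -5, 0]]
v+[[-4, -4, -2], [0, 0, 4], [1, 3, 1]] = [[-4, -1, 2], [-1, 1, 6], [-1, -2, 1]]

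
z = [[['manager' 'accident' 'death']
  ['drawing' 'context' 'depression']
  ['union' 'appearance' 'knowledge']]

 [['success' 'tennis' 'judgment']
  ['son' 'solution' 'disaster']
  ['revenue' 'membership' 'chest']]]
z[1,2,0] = 'revenue'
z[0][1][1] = 'context'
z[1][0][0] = 'success'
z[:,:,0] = [['manager', 'drawing', 'union'], ['success', 'son', 'revenue']]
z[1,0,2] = 'judgment'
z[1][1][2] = 'disaster'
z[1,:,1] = ['tennis', 'solution', 'membership']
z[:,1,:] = [['drawing', 'context', 'depression'], ['son', 'solution', 'disaster']]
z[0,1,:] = ['drawing', 'context', 'depression']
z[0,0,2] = 'death'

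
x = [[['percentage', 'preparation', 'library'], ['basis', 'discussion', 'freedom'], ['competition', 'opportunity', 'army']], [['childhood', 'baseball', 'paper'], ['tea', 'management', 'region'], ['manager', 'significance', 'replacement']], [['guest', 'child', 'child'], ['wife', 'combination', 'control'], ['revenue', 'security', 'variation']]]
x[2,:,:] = [['guest', 'child', 'child'], ['wife', 'combination', 'control'], ['revenue', 'security', 'variation']]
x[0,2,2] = 'army'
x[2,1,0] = 'wife'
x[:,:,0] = [['percentage', 'basis', 'competition'], ['childhood', 'tea', 'manager'], ['guest', 'wife', 'revenue']]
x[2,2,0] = 'revenue'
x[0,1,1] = 'discussion'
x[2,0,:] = ['guest', 'child', 'child']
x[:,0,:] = [['percentage', 'preparation', 'library'], ['childhood', 'baseball', 'paper'], ['guest', 'child', 'child']]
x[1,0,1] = 'baseball'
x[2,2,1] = 'security'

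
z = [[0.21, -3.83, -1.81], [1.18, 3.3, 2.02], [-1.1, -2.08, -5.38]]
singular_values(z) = [7.72, 2.88, 0.93]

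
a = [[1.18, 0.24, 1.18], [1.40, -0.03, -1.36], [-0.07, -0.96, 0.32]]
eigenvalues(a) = [(-1.32+0j), (1.39+0.71j), (1.39-0.71j)]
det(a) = -3.23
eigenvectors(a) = [[-0.30+0.00j, 0.23+0.56j, (0.23-0.56j)], [0.83+0.00j, (0.63+0j), (0.63-0j)], [0.47+0.00j, (-0.42+0.24j), (-0.42-0.24j)]]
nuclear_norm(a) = 4.63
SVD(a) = [[-0.03, 1.00, -0.04],[-0.98, -0.02, 0.17],[0.17, 0.04, 0.98]] @ diag([1.974815041508625, 1.6864932032574267, 0.9683213450078388]) @ [[-0.72, -0.07, 0.69],[0.68, 0.12, 0.72],[0.13, -0.99, 0.04]]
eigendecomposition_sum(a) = [[(-0.13-0j), 0.26-0.00j, (0.31+0j)], [(0.37+0j), (-0.7+0j), -0.85-0.00j], [(0.21+0j), (-0.4+0j), -0.48-0.00j]] + [[0.66+0.26j, (-0.01+0.35j), (0.44-0.45j)], [(0.52-0.53j), 0.33+0.15j, -0.26-0.60j], [-0.14+0.55j, (-0.28+0.03j), (0.4+0.3j)]] + [[(0.66-0.26j), (-0.01-0.35j), (0.44+0.45j)], [0.52+0.53j, (0.33-0.15j), (-0.26+0.6j)], [(-0.14-0.55j), (-0.28-0.03j), 0.40-0.30j]]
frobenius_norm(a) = 2.77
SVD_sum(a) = [[0.04, 0.00, -0.04], [1.4, 0.14, -1.34], [-0.25, -0.02, 0.23]] + [[1.15, 0.20, 1.22],[-0.02, -0.00, -0.02],[0.05, 0.01, 0.05]] + [[-0.0, 0.04, -0.0], [0.02, -0.17, 0.01], [0.13, -0.94, 0.03]]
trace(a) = 1.47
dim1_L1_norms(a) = [2.6, 2.79, 1.35]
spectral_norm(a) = 1.97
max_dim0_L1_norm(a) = 2.86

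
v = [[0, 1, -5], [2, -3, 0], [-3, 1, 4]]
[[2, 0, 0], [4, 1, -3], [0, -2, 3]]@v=[[0, 2, -10], [11, -2, -32], [-13, 9, 12]]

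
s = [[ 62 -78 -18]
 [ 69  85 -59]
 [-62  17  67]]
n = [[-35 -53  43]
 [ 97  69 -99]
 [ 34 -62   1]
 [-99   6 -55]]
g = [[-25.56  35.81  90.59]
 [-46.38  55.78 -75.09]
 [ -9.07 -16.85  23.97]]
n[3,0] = -99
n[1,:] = [97, 69, -99]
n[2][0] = 34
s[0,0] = 62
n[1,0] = 97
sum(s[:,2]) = -10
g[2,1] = -16.85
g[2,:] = [-9.07, -16.85, 23.97]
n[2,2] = 1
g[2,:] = [-9.07, -16.85, 23.97]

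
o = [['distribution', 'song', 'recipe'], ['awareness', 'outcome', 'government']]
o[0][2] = 'recipe'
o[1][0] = 'awareness'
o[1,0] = 'awareness'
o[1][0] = 'awareness'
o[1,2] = 'government'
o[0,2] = 'recipe'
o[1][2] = 'government'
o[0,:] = ['distribution', 'song', 'recipe']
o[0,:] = ['distribution', 'song', 'recipe']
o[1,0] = 'awareness'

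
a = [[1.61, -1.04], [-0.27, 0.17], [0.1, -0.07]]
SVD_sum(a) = [[1.61, -1.04], [-0.27, 0.17], [0.10, -0.07]] + [[-0.00,-0.0],[-0.0,-0.0],[-0.00,-0.00]]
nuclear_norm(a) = 1.95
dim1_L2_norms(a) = [1.92, 0.32, 0.12]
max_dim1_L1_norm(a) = 2.65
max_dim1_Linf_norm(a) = 1.61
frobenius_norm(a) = 1.95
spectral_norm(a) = 1.95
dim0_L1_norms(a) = [1.98, 1.28]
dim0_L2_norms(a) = [1.64, 1.06]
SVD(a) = [[-0.98,  -0.05], [0.16,  -0.62], [-0.06,  -0.78]] @ diag([1.94688617515979, 0.0058498693733297115]) @ [[-0.84,0.54], [0.54,0.84]]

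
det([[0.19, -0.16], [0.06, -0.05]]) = 0.000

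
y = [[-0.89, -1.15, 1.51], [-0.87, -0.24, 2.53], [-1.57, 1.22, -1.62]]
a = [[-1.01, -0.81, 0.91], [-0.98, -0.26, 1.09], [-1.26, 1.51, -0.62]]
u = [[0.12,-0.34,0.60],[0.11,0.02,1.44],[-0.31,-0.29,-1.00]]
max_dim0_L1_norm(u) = 3.04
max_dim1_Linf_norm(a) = 1.51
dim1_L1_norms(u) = [1.06, 1.57, 1.6]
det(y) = 6.42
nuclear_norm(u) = 2.50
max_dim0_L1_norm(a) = 3.25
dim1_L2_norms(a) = [1.58, 1.49, 2.06]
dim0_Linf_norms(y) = [1.57, 1.22, 2.53]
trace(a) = -1.89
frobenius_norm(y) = 4.26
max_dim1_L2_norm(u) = 1.44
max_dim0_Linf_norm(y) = 2.53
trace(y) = -2.75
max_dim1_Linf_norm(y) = 2.53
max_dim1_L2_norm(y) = 2.69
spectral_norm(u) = 1.88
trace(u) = -0.86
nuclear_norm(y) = 6.55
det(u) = 0.15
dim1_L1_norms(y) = [3.55, 3.64, 4.41]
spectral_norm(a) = 2.17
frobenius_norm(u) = 1.94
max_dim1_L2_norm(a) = 2.06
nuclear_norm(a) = 4.54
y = u + a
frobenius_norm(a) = 3.00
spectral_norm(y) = 3.63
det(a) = 1.46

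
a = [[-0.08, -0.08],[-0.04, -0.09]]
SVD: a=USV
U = [[-0.76, -0.65],[-0.65, 0.76]]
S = [0.15, 0.03]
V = [[0.59, 0.81], [0.81, -0.59]]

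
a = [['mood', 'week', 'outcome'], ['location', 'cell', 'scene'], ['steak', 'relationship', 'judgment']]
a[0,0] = 'mood'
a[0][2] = 'outcome'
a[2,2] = 'judgment'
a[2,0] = 'steak'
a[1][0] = 'location'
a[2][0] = 'steak'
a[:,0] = ['mood', 'location', 'steak']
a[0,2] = 'outcome'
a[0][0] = 'mood'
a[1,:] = ['location', 'cell', 'scene']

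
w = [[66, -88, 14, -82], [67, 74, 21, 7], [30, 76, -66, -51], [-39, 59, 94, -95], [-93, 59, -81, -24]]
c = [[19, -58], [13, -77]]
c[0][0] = 19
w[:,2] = [14, 21, -66, 94, -81]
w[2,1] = 76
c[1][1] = -77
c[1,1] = -77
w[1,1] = 74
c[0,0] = 19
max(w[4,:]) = 59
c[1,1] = -77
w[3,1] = 59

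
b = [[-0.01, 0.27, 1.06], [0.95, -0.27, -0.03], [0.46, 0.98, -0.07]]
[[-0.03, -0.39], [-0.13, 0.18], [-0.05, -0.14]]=b @[[-0.14, 0.12], [0.01, -0.22], [-0.03, -0.31]]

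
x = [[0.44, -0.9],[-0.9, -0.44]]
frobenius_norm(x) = 1.42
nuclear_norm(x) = 2.00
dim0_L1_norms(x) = [1.34, 1.34]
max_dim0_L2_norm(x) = 1.0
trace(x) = 0.00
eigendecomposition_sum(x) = [[0.72, -0.45],[-0.45, 0.28]] + [[-0.28,-0.45],[-0.45,-0.72]]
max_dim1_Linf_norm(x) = 0.9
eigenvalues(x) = [1.0, -1.0]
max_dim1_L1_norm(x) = 1.34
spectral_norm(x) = 1.00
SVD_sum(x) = [[0.00, -0.90], [0.0, -0.44]] + [[0.44,  0.0], [-0.9,  0.00]]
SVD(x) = [[0.9, -0.44],[0.44, 0.9]] @ diag([1.0017983829094557, 1.0017983829094554]) @ [[-0.0, -1.0], [-1.00, -0.0]]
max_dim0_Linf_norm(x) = 0.9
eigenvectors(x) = [[0.85, 0.53], [-0.53, 0.85]]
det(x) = -1.00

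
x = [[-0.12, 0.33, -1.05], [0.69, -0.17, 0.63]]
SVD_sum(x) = [[-0.41, 0.28, -0.94], [0.34, -0.23, 0.77]] + [[0.29,0.05,-0.11], [0.35,0.06,-0.14]]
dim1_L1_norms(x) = [1.5, 1.49]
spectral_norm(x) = 1.37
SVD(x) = [[-0.77, 0.63], [0.63, 0.77]] @ diag([1.371302242266045, 0.49722244554737993]) @ [[0.39, -0.26, 0.88], [0.92, 0.16, -0.36]]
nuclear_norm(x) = 1.87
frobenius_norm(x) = 1.46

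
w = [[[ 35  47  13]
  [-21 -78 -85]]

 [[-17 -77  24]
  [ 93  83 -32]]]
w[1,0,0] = -17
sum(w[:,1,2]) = -117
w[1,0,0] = -17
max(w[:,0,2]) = 24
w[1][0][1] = -77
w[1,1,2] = -32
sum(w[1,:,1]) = 6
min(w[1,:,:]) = -77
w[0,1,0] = -21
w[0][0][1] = 47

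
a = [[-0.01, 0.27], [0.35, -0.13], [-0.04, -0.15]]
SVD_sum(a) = [[-0.14, 0.12], [0.26, -0.23], [0.05, -0.04]] + [[0.13, 0.15], [0.09, 0.1], [-0.09, -0.11]]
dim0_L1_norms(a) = [0.4, 0.55]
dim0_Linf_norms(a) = [0.35, 0.27]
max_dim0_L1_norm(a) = 0.55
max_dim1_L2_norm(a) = 0.37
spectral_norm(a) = 0.40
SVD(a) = [[-0.46, -0.72], [0.87, -0.48], [0.17, 0.51]] @ diag([0.4010827803366476, 0.2750138238660458]) @ [[0.75, -0.66], [-0.66, -0.75]]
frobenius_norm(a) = 0.49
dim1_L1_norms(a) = [0.28, 0.48, 0.19]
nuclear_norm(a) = 0.68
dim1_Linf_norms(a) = [0.27, 0.35, 0.15]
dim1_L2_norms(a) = [0.27, 0.37, 0.16]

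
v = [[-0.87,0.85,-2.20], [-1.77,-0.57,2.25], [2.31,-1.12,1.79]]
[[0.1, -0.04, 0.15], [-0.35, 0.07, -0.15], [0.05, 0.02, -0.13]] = v @ [[0.1, -0.01, 0.00], [0.07, -0.01, 0.02], [-0.06, 0.02, -0.06]]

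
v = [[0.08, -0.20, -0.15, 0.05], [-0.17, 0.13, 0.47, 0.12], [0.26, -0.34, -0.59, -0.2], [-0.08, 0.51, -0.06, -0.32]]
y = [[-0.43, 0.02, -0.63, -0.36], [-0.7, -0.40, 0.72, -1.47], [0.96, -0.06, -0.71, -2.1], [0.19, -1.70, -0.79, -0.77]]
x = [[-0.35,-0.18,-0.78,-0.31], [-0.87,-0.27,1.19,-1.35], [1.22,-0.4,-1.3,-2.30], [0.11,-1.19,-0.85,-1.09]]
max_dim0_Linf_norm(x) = 2.3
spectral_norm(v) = 0.96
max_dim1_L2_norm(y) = 2.42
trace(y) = -2.31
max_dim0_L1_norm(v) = 1.27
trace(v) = -0.70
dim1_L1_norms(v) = [0.48, 0.89, 1.39, 0.97]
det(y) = -5.24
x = y + v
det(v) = 0.00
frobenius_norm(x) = 4.11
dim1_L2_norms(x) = [0.93, 2.02, 2.94, 1.83]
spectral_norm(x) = 3.37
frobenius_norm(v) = 1.14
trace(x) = -3.01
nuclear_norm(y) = 6.78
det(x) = -4.13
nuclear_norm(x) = 7.03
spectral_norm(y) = 2.95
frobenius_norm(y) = 3.74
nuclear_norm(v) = 1.65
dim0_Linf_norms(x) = [1.22, 1.19, 1.3, 2.3]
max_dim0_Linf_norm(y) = 2.1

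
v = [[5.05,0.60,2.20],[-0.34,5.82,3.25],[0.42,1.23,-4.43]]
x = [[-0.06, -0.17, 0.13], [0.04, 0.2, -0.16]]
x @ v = [[-0.19, -0.87, -1.26], [0.07, 0.99, 1.45]]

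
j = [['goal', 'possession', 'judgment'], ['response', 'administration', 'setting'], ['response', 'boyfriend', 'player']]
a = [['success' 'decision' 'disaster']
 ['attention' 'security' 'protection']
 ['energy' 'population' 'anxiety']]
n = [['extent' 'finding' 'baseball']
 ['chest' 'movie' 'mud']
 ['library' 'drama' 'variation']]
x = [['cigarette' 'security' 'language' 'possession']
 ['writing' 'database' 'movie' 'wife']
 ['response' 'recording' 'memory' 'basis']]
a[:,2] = ['disaster', 'protection', 'anxiety']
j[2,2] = 'player'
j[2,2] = 'player'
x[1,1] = 'database'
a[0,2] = 'disaster'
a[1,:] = ['attention', 'security', 'protection']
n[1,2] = 'mud'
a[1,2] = 'protection'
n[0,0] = 'extent'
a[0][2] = 'disaster'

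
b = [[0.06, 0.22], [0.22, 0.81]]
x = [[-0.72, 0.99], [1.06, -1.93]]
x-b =[[-0.78, 0.77], [0.84, -2.74]]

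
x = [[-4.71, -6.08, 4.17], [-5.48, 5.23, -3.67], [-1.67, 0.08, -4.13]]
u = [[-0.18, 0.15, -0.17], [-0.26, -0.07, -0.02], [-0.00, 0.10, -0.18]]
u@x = [[0.31, 1.87, -0.60], [1.64, 1.21, -0.74], [-0.25, 0.51, 0.38]]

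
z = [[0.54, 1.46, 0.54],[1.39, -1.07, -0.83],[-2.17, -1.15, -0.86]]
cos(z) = [[0.47, 0.47, 0.48],[-0.4, -0.56, -0.82],[0.35, 0.35, 0.71]]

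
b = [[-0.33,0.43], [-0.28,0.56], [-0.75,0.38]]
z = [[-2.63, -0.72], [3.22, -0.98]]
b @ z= [[2.25, -0.18],[2.54, -0.35],[3.20, 0.17]]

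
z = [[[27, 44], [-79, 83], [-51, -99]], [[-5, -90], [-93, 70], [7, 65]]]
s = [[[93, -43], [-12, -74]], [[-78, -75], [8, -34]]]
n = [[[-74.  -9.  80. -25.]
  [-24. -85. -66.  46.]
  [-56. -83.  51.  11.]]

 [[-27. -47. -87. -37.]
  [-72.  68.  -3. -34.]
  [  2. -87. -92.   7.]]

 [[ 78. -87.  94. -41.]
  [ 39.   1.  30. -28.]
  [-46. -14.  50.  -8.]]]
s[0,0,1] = -43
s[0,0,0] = 93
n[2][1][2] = 30.0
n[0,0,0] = -74.0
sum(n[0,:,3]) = 32.0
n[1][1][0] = -72.0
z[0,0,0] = 27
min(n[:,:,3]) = -41.0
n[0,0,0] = -74.0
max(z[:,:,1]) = 83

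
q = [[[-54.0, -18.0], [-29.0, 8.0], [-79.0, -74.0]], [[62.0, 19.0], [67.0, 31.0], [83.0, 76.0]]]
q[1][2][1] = 76.0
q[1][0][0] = 62.0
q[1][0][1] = 19.0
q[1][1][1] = 31.0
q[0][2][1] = -74.0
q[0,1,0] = -29.0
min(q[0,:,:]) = -79.0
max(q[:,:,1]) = 76.0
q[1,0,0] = 62.0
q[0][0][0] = -54.0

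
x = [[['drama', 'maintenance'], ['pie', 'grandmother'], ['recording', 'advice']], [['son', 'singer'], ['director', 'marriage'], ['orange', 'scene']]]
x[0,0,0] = 'drama'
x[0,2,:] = ['recording', 'advice']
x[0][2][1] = 'advice'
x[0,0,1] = 'maintenance'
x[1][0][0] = 'son'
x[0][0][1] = 'maintenance'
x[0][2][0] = 'recording'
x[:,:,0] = [['drama', 'pie', 'recording'], ['son', 'director', 'orange']]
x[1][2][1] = 'scene'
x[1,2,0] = 'orange'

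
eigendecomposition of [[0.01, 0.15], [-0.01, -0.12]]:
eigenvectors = [[1.0, -0.79], [-0.09, 0.62]]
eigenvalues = [-0.0, -0.11]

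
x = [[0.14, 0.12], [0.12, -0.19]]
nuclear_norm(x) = 0.41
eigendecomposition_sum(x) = [[0.16, 0.05], [0.05, 0.02]] + [[-0.02, 0.07], [0.07, -0.21]]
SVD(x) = [[-0.31, 0.95], [0.95, 0.31]] @ diag([0.22902205763103164, 0.17902205763103168]) @ [[0.31,-0.95], [0.95,0.31]]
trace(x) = -0.05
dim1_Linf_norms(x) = [0.14, 0.19]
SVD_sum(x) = [[-0.02,0.07], [0.07,-0.21]] + [[0.16, 0.05], [0.05, 0.02]]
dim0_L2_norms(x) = [0.18, 0.22]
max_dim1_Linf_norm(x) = 0.19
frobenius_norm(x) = 0.29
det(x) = -0.04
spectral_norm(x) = 0.23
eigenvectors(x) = [[0.95, -0.31], [0.31, 0.95]]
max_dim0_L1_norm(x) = 0.31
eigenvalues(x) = [0.18, -0.23]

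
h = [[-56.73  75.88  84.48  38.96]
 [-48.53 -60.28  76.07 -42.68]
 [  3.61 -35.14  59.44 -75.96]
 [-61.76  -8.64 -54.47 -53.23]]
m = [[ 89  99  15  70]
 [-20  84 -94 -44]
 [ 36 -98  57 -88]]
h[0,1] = 75.88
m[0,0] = 89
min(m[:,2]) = -94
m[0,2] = 15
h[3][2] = -54.47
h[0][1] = 75.88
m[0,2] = 15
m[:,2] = [15, -94, 57]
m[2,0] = 36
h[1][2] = 76.07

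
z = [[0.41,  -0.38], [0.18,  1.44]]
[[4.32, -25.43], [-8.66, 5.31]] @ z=[[-2.81,-38.26], [-2.59,10.94]]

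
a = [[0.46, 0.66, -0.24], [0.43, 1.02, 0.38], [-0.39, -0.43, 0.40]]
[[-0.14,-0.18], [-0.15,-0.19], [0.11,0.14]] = a @ [[-0.19, -0.25],[-0.07, -0.09],[0.02, 0.02]]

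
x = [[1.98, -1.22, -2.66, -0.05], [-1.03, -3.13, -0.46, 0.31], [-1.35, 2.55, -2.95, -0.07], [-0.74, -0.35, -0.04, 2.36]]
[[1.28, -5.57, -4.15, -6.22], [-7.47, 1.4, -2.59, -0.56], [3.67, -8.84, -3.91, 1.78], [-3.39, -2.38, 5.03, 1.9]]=x@[[1.44,-0.18,0.52,-1.71], [1.88,-0.85,0.66,0.67], [-0.26,2.37,1.6,0.75], [-0.71,-1.15,2.42,0.38]]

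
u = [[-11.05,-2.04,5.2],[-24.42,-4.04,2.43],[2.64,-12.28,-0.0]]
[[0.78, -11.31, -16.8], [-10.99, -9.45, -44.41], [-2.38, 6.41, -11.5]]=u@[[0.54, 0.29, 1.69], [0.31, -0.46, 1.30], [1.42, -1.74, 0.87]]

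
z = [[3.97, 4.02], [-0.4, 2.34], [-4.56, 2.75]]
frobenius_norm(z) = 8.12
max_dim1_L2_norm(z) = 5.65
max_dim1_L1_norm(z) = 7.99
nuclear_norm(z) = 11.45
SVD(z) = [[-0.81, -0.51], [-0.05, -0.44], [0.58, -0.74]] @ diag([6.120533019492727, 5.334048702186664]) @ [[-0.96,  -0.29], [0.29,  -0.96]]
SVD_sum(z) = [[4.75,1.43], [0.28,0.08], [-3.42,-1.03]] + [[-0.78,2.59], [-0.68,2.26], [-1.14,3.78]]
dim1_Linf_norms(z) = [4.02, 2.34, 4.56]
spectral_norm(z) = 6.12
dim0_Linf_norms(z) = [4.56, 4.02]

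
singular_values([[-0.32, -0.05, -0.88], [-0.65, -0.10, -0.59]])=[1.25, 0.31]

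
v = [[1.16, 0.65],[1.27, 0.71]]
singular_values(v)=[1.97, 0.0]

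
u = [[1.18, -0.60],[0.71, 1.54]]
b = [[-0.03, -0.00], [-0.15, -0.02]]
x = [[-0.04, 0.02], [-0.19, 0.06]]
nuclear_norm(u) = 3.02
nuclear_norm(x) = 0.21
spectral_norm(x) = 0.20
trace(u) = 2.72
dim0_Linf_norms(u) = [1.18, 1.54]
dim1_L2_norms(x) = [0.04, 0.2]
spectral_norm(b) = 0.15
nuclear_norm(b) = 0.16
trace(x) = 0.02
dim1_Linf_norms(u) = [1.18, 1.54]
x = b @ u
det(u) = 2.24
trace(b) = -0.05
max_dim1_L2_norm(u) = 1.7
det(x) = 0.00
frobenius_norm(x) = 0.20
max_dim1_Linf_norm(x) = 0.19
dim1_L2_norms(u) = [1.32, 1.7]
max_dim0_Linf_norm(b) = 0.15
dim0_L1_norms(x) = [0.23, 0.08]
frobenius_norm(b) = 0.15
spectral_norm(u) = 1.70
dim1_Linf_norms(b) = [0.03, 0.15]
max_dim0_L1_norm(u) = 2.14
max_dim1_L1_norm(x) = 0.25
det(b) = 0.00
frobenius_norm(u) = 2.15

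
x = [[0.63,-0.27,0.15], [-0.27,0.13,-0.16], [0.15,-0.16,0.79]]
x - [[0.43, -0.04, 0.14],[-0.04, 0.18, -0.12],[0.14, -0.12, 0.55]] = [[0.20,-0.23,0.01], [-0.23,-0.05,-0.04], [0.01,-0.04,0.24]]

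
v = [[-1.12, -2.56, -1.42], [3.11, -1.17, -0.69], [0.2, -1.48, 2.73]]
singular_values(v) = [3.42, 3.17, 3.04]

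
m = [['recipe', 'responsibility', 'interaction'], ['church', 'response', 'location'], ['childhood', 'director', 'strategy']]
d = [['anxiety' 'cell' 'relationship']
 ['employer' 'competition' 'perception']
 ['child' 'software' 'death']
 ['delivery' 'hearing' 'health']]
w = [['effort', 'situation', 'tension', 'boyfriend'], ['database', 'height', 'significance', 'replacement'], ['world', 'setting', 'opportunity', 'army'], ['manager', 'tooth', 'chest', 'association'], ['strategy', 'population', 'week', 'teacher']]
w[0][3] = 'boyfriend'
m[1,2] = 'location'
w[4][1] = 'population'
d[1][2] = 'perception'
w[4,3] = 'teacher'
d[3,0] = 'delivery'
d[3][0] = 'delivery'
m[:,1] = ['responsibility', 'response', 'director']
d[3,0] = 'delivery'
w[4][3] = 'teacher'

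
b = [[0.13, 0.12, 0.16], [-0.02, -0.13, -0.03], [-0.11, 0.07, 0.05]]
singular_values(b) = [0.26, 0.15, 0.07]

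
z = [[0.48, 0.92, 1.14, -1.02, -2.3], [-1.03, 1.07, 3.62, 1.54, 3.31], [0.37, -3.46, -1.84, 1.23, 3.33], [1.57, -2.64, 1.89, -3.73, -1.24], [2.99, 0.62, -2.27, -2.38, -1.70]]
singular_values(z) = [7.56, 5.62, 4.77, 2.28, 0.51]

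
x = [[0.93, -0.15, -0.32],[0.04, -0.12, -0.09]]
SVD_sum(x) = [[0.93, -0.16, -0.33],[0.08, -0.01, -0.03]] + [[0.00,0.01,0.01], [-0.04,-0.11,-0.06]]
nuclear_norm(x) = 1.13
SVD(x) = [[-1.00, -0.09],[-0.09, 1.0]] @ diag([0.9985249897562282, 0.12979924819630032]) @ [[-0.93, 0.16, 0.33],[-0.31, -0.82, -0.48]]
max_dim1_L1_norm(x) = 1.4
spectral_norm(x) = 1.00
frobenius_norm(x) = 1.01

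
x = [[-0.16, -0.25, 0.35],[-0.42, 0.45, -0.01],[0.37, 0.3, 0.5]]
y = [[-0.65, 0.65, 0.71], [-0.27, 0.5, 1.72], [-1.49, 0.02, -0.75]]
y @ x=[[0.09,  0.67,  0.12],  [0.47,  0.81,  0.76],  [-0.05,  0.16,  -0.9]]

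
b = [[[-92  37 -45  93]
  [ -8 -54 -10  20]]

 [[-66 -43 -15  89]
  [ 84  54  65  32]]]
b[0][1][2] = -10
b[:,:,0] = [[-92, -8], [-66, 84]]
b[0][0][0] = -92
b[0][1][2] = -10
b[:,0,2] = [-45, -15]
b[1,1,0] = 84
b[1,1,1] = 54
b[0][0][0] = -92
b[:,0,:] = [[-92, 37, -45, 93], [-66, -43, -15, 89]]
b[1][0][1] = -43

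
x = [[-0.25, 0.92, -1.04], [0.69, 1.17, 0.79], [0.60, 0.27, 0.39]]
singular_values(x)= [1.71, 1.43, 0.27]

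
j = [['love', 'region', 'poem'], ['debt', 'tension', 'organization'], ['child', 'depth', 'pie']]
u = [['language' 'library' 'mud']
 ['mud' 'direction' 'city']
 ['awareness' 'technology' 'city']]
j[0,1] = 'region'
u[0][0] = 'language'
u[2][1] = 'technology'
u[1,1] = 'direction'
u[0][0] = 'language'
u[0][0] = 'language'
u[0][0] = 'language'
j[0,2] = 'poem'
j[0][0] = 'love'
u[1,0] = 'mud'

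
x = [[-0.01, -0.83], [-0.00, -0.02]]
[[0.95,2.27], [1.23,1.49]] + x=[[0.94,1.44], [1.23,1.47]]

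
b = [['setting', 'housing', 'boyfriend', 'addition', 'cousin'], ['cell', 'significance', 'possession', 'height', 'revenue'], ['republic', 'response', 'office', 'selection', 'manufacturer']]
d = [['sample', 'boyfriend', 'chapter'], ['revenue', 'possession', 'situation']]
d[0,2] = 'chapter'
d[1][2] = 'situation'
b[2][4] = 'manufacturer'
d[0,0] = 'sample'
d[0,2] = 'chapter'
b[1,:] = ['cell', 'significance', 'possession', 'height', 'revenue']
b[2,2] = 'office'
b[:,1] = ['housing', 'significance', 'response']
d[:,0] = ['sample', 'revenue']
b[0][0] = 'setting'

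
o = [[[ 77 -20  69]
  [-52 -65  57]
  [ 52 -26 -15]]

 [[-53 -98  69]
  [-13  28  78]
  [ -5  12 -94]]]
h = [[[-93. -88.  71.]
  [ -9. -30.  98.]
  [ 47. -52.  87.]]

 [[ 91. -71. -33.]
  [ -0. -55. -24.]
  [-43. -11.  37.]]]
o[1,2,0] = -5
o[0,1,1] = -65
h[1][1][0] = -0.0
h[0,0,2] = 71.0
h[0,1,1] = -30.0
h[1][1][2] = -24.0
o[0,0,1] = -20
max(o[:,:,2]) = 78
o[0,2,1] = -26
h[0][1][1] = -30.0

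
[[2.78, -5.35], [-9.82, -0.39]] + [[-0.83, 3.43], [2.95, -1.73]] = [[1.95, -1.92], [-6.87, -2.12]]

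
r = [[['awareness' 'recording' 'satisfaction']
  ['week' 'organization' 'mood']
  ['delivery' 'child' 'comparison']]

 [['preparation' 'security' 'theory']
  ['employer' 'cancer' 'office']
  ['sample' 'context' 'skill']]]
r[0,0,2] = 'satisfaction'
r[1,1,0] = 'employer'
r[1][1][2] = 'office'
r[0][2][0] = 'delivery'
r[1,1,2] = 'office'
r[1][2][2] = 'skill'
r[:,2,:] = [['delivery', 'child', 'comparison'], ['sample', 'context', 'skill']]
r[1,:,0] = ['preparation', 'employer', 'sample']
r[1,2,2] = 'skill'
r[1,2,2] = 'skill'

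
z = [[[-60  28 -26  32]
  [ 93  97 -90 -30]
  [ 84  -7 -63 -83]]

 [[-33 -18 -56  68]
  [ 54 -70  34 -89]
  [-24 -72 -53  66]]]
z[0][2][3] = -83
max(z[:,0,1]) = 28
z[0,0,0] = -60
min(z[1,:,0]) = -33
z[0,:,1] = [28, 97, -7]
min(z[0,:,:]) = -90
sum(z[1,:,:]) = -193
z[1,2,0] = -24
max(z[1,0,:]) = 68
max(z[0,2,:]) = 84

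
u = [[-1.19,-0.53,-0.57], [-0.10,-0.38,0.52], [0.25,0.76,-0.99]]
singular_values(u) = [1.47, 1.38, 0.0]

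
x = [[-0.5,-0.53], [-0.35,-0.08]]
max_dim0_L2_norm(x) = 0.61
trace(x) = -0.58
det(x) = -0.15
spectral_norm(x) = 0.79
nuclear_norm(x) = 0.98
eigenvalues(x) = [-0.77, 0.19]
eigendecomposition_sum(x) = [[-0.55,  -0.43], [-0.28,  -0.22]] + [[0.05, -0.10],[-0.07, 0.14]]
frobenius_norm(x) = 0.81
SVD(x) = [[-0.92,-0.4],  [-0.4,0.92]] @ diag([0.7911893987437358, 0.1839003407161767]) @ [[0.76, 0.65],[-0.65, 0.76]]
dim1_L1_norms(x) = [1.03, 0.43]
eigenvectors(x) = [[-0.89, 0.61], [-0.45, -0.79]]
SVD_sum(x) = [[-0.55, -0.47], [-0.24, -0.21]] + [[0.05, -0.06], [-0.11, 0.13]]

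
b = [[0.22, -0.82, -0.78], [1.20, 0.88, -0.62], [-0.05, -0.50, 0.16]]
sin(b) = [[0.36, -0.85, -0.96], [1.12, 0.92, -0.39], [0.07, -0.48, 0.02]]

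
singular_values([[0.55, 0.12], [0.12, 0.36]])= [0.61, 0.3]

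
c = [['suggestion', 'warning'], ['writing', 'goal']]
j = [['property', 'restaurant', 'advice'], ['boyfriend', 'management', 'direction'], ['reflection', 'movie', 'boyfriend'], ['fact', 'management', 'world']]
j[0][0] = 'property'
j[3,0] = 'fact'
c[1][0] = 'writing'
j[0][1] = 'restaurant'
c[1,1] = 'goal'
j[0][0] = 'property'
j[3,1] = 'management'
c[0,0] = 'suggestion'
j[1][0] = 'boyfriend'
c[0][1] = 'warning'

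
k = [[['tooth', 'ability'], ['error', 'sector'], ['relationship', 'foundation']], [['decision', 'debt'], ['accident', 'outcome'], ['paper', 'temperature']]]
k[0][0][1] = 'ability'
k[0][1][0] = 'error'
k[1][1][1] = 'outcome'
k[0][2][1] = 'foundation'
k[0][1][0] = 'error'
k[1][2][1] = 'temperature'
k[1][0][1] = 'debt'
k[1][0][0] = 'decision'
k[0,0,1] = 'ability'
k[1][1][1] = 'outcome'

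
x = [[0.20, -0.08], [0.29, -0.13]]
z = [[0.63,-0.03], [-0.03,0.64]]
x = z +[[-0.43, -0.05], [0.32, -0.77]]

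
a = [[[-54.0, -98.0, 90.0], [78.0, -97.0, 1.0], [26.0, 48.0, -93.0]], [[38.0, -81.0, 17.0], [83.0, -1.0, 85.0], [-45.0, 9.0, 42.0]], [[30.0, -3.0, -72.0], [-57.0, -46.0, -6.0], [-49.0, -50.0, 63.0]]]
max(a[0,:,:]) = 90.0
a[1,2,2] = 42.0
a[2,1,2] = -6.0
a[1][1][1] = -1.0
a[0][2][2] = -93.0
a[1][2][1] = 9.0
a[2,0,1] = -3.0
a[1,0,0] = 38.0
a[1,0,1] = -81.0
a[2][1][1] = -46.0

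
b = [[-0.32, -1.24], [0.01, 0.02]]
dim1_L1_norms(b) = [1.56, 0.03]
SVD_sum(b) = [[-0.32,-1.24], [0.01,0.02]] + [[0.00, -0.00], [0.00, -0.00]]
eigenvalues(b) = [-0.28, -0.02]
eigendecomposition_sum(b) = [[-0.32, -1.34],[0.01, 0.05]] + [[0.0, 0.1], [-0.00, -0.03]]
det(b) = 0.01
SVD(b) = [[-1.0,0.02],[0.02,1.00]] @ diag([1.2808114830752177, 0.004684530143026239]) @ [[0.25,0.97], [0.97,-0.25]]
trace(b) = -0.30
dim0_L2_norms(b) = [0.32, 1.24]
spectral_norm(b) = 1.28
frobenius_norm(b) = 1.28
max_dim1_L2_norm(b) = 1.28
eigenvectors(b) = [[-1.00, 0.97], [0.03, -0.23]]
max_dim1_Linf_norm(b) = 1.24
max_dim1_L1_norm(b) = 1.56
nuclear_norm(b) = 1.29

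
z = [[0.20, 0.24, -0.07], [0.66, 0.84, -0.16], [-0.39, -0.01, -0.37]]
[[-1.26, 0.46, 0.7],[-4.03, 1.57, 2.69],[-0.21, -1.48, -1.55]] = z@[[-2.54,  2.98,  0.74], [-2.17,  -0.30,  3.25], [3.30,  0.88,  3.31]]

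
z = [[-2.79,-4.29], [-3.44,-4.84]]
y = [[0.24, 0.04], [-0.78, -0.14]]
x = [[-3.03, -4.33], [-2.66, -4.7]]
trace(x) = -7.73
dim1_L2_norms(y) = [0.24, 0.79]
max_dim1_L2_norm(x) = 5.4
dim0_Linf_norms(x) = [3.03, 4.7]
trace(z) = -7.63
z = x + y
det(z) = -1.25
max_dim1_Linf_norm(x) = 4.7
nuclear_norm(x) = 7.91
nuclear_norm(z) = 8.00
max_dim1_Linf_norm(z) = 4.84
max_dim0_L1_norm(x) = 9.03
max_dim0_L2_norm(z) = 6.47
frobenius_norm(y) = 0.83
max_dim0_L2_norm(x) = 6.39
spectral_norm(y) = 0.83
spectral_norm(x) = 7.55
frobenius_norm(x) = 7.56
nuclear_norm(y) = 0.83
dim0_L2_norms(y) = [0.82, 0.15]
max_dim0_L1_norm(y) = 1.02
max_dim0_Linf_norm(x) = 4.7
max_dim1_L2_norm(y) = 0.79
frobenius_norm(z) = 7.84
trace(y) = 0.10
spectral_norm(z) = 7.84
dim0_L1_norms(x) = [5.69, 9.03]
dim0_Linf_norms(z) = [3.44, 4.84]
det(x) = 2.72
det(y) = -0.00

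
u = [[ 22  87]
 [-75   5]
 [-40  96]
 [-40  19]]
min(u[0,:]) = 22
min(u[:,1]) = 5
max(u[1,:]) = 5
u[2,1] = 96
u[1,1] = 5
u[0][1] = 87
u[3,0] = -40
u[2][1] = 96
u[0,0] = 22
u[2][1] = 96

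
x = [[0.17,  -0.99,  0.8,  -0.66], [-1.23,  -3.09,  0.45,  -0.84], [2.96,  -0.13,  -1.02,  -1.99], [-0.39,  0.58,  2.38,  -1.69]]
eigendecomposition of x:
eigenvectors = [[0.65+0.00j, (-0.3+0j), (-0.12-0.04j), -0.12+0.04j], [(-0.22+0j), (-0.92+0j), (0.12-0.26j), (0.12+0.26j)], [(0.6+0j), 0.24+0.00j, -0.14-0.55j, -0.14+0.55j], [0.42+0.00j, -0.07+0.00j, (-0.76+0j), -0.76-0.00j]]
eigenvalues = [(0.83+0j), (-3.67+0j), (-1.4+1.93j), (-1.4-1.93j)]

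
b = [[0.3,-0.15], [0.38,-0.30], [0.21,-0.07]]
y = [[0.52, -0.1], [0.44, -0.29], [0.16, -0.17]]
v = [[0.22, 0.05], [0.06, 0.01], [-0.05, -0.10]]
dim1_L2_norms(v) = [0.23, 0.06, 0.11]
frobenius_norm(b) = 0.63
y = v + b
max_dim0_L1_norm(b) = 0.89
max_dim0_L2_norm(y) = 0.7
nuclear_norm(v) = 0.33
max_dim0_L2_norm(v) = 0.23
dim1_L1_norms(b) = [0.45, 0.68, 0.28]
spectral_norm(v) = 0.25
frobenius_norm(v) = 0.26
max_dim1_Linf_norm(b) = 0.38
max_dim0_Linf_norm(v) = 0.22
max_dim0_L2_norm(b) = 0.53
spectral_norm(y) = 0.76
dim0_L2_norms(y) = [0.7, 0.35]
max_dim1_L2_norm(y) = 0.53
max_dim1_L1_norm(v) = 0.27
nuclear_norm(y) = 0.94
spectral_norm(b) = 0.62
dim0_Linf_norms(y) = [0.52, 0.29]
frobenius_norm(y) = 0.78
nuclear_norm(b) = 0.70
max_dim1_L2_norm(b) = 0.48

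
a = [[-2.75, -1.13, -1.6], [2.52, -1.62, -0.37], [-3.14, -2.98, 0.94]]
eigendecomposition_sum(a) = [[0.39+0.00j, (0.23+0j), -0.47+0.00j], [(0.38+0j), (0.23+0j), -0.46+0.00j], [-1.56-0.00j, (-0.92+0j), 1.85-0.00j]] + [[-1.57+0.15j, (-0.68-1.49j), (-0.57-0.33j)], [1.07+1.31j, (-0.92+1.5j), (0.04+0.7j)], [(-0.79+0.78j), -1.03-0.51j, -0.45+0.07j]] + [[(-1.57-0.15j), (-0.68+1.49j), (-0.57+0.33j)], [(1.07-1.31j), -0.92-1.50j, 0.04-0.70j], [-0.79-0.78j, (-1.03+0.51j), -0.45-0.07j]]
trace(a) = -3.43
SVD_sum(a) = [[-2.62, -1.41, -0.03], [1.27, 0.69, 0.02], [-3.67, -1.98, -0.05]] + [[-0.24,0.44,-0.06], [1.20,-2.23,0.32], [0.58,-1.09,0.15]] + [[0.10, -0.16, -1.51],[0.05, -0.07, -0.7],[-0.06, 0.09, 0.83]]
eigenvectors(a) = [[(-0.24+0j), -0.34+0.51j, -0.34-0.51j], [-0.23+0.00j, (0.66+0j), 0.66-0.00j], [(0.94+0j), 0.04+0.43j, 0.04-0.43j]]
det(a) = 28.74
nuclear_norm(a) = 10.08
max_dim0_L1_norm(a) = 8.41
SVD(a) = [[-0.56, 0.17, -0.81],  [0.27, -0.89, -0.38],  [-0.78, -0.43, 0.45]] @ diag([5.320063383040448, 2.885776617042161, 1.8718757749821193]) @ [[0.88, 0.47, 0.01], [-0.47, 0.87, -0.12], [-0.07, 0.1, 0.99]]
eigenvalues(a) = [(2.47+0j), (-2.95+1.71j), (-2.95-1.71j)]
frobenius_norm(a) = 6.34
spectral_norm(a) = 5.32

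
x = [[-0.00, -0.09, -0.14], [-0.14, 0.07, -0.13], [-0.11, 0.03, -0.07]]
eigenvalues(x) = [-0.18, 0.15, 0.03]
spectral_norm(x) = 0.25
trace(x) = 0.00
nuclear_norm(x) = 0.43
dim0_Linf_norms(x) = [0.14, 0.09, 0.14]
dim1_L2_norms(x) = [0.17, 0.2, 0.13]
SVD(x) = [[-0.36, 0.93, 0.02],[-0.78, -0.29, -0.55],[-0.51, -0.21, 0.83]] @ diag([0.2530026456622341, 0.14977246952751536, 0.023619243415899344]) @ [[0.65, -0.15, 0.74], [0.42, -0.74, -0.53], [-0.63, -0.66, 0.42]]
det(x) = -0.00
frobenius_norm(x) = 0.29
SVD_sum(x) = [[-0.06,0.01,-0.07], [-0.13,0.03,-0.15], [-0.08,0.02,-0.1]] + [[0.06, -0.10, -0.07],[-0.02, 0.03, 0.02],[-0.01, 0.02, 0.02]] + [[-0.0, -0.00, 0.0], [0.01, 0.01, -0.01], [-0.01, -0.01, 0.01]]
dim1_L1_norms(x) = [0.23, 0.34, 0.21]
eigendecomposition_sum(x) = [[-0.08, -0.02, -0.12], [-0.08, -0.01, -0.11], [-0.06, -0.01, -0.09]] + [[0.08,-0.09,0.0], [-0.06,0.07,-0.0], [-0.05,0.05,-0.00]] + [[-0.00, 0.02, -0.02],  [-0.00, 0.01, -0.02],  [0.0, -0.01, 0.02]]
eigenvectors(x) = [[-0.65, -0.72, -0.63], [-0.60, 0.55, -0.58], [-0.47, 0.43, 0.52]]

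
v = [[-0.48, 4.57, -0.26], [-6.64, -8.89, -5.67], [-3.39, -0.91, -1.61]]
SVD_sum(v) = [[1.57, 2.18, 1.28], [-6.59, -9.11, -5.37], [-1.67, -2.3, -1.36]] + [[-2.25, 2.36, -1.24], [-0.19, 0.2, -0.10], [-1.38, 1.45, -0.76]] + [[0.20,0.03,-0.30], [0.13,0.02,-0.2], [-0.34,-0.06,0.51]]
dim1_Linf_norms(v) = [4.57, 8.89, 3.39]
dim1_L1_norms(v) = [5.31, 21.2, 5.91]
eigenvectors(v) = [[(0.42+0.34j), 0.42-0.34j, -0.55+0.00j], [-0.81+0.00j, -0.81-0.00j, -0.10+0.00j], [(-0.06+0.21j), (-0.06-0.21j), (0.83+0j)]]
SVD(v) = [[0.23, 0.85, -0.48], [-0.94, 0.07, -0.32], [-0.24, 0.52, 0.82]] @ diag([13.18780123021175, 4.108411696271879, 0.7540902110238159]) @ [[0.53, 0.73, 0.43], [-0.64, 0.68, -0.36], [-0.55, -0.09, 0.83]]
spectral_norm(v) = 13.19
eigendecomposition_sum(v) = [[-0.35+3.93j, (2.22+1.95j), (0.05+2.88j)], [(-3.34-4.94j), (-4.46-0.17j), -2.80-3.32j], [-1.53+0.54j, (-0.35+1.16j), (-1.07+0.51j)]] + [[-0.35-3.93j, (2.22-1.95j), 0.05-2.88j], [-3.34+4.94j, (-4.46+0.17j), -2.80+3.32j], [-1.53-0.54j, -0.35-1.16j, -1.07-0.51j]] + [[(0.22+0j), 0.14+0.00j, -0.35+0.00j], [(0.04+0j), 0.03+0.00j, (-0.07+0j)], [(-0.33-0j), -0.21-0.00j, (0.53-0j)]]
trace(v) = -10.98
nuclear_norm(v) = 18.05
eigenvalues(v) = [(-5.88+4.27j), (-5.88-4.27j), (0.77+0j)]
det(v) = 40.86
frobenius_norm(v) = 13.83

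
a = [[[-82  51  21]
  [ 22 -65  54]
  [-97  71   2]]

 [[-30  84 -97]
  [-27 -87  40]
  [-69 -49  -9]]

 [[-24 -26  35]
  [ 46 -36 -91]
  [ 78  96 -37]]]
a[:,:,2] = [[21, 54, 2], [-97, 40, -9], [35, -91, -37]]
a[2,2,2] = -37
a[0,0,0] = -82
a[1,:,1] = [84, -87, -49]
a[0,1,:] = [22, -65, 54]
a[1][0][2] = -97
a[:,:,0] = [[-82, 22, -97], [-30, -27, -69], [-24, 46, 78]]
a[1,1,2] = 40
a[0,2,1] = 71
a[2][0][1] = -26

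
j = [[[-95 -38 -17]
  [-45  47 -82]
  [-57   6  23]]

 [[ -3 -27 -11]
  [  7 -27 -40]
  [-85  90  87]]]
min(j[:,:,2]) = -82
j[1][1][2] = -40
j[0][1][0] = -45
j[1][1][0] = 7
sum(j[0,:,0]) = -197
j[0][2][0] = -57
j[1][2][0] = -85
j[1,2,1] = 90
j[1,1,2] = -40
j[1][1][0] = 7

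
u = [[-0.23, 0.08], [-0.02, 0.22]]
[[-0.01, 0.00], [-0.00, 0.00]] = u @ [[0.03, -0.01],[-0.01, 0.01]]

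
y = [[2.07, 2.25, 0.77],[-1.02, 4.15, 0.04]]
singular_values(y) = [4.74, 2.4]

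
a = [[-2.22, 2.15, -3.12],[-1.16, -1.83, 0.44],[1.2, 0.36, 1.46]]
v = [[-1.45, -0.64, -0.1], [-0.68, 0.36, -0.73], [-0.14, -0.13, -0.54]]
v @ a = [[3.84, -1.98, 4.1], [0.22, -2.38, 1.21], [-0.19, -0.26, -0.41]]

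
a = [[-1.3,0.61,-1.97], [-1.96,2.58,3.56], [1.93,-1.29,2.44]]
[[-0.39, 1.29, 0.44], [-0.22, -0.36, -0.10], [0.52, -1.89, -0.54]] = a @ [[0.30, 0.04, -0.35],[0.1, 0.58, -0.22],[0.03, -0.50, -0.06]]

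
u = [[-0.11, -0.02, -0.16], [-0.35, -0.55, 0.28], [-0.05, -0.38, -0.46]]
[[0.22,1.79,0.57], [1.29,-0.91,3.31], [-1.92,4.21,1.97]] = u @ [[-6.16, -3.86, -3.60], [2.84, -0.24, -4.02], [2.49, -8.53, -0.57]]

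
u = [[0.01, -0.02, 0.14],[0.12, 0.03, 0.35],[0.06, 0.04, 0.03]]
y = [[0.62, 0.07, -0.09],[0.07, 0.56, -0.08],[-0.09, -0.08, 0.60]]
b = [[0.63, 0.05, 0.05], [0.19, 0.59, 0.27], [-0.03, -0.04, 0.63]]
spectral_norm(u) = 0.40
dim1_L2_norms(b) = [0.63, 0.68, 0.63]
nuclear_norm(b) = 1.90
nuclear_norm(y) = 1.78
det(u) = -0.00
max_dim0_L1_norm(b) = 0.95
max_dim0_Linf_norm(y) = 0.62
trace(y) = 1.78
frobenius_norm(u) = 0.40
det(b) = 0.24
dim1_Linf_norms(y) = [0.62, 0.56, 0.6]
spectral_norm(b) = 0.81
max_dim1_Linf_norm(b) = 0.63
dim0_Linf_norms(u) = [0.12, 0.04, 0.35]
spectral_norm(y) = 0.76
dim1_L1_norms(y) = [0.78, 0.71, 0.77]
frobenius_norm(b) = 1.12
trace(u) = 0.07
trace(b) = 1.85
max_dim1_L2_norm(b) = 0.68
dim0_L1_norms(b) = [0.85, 0.68, 0.95]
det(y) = 0.20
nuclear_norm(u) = 0.48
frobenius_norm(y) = 1.05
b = u + y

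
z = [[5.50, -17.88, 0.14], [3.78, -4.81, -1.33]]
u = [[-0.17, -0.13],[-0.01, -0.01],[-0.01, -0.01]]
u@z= [[-1.43, 3.66, 0.15], [-0.09, 0.23, 0.01], [-0.09, 0.23, 0.01]]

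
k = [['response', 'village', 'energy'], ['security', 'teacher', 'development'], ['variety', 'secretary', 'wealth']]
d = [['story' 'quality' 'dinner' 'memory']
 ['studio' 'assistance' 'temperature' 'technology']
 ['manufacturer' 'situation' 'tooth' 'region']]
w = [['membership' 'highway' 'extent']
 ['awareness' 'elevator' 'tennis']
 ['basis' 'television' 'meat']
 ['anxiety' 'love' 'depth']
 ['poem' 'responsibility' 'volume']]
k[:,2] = ['energy', 'development', 'wealth']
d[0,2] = 'dinner'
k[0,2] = 'energy'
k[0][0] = 'response'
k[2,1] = 'secretary'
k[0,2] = 'energy'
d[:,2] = ['dinner', 'temperature', 'tooth']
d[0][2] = 'dinner'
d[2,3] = 'region'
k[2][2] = 'wealth'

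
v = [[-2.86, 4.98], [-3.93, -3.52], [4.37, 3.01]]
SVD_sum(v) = [[1.23, 1.42], [-3.44, -3.95], [3.38, 3.88]] + [[-4.09, 3.56], [-0.49, 0.43], [0.99, -0.87]]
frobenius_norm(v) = 9.43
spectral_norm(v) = 7.57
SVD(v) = [[0.25,0.97], [-0.69,0.12], [0.68,-0.23]] @ diag([7.5731270712673595, 5.623170490251692]) @ [[0.66, 0.75], [-0.75, 0.66]]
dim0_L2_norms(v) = [6.54, 6.8]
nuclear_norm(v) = 13.20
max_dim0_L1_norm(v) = 11.51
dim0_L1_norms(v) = [11.16, 11.51]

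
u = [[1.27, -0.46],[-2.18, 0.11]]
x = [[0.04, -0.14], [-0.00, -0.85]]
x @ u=[[0.36,-0.03], [1.85,-0.09]]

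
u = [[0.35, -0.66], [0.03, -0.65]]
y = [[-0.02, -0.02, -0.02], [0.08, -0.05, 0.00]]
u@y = [[-0.06, 0.03, -0.01], [-0.05, 0.03, -0.0]]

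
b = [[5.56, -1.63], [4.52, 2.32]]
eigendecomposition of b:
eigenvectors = [[0.31+0.41j, (0.31-0.41j)], [(0.86+0j), (0.86-0j)]]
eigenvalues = [(3.94+2.18j), (3.94-2.18j)]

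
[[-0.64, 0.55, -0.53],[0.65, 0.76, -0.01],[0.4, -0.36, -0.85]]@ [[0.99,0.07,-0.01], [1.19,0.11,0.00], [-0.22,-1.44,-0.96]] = [[0.14, 0.78, 0.52], [1.55, 0.14, 0.0], [0.15, 1.21, 0.81]]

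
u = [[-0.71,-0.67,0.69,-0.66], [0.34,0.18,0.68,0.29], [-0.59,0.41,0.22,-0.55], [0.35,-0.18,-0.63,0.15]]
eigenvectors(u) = [[-0.27+0.00j, -0.79+0.00j, -0.79-0.00j, -0.67+0.00j], [(-0.52+0j), 0.39j, -0.39j, (-0.13+0j)], [-0.59+0.00j, (-0.13-0.35j), -0.13+0.35j, (0.11+0j)], [0.55+0.00j, (0.27+0.08j), (0.27-0.08j), (0.72+0j)]]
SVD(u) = [[-0.81, 0.14, -0.55, -0.15], [0.01, -0.89, -0.11, -0.44], [-0.44, 0.1, 0.79, -0.41], [0.39, 0.42, -0.25, -0.78]] @ diag([1.5918710840182007, 0.9301301251472264, 0.7677230646290433, 0.10957051700577639]) @ [[0.61, 0.19, -0.56, 0.53], [-0.34, -0.31, -0.81, -0.37], [-0.27, 0.93, -0.16, -0.19], [-0.67, -0.05, -0.04, 0.74]]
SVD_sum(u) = [[-0.79, -0.24, 0.73, -0.68], [0.01, 0.0, -0.01, 0.01], [-0.43, -0.13, 0.39, -0.37], [0.37, 0.11, -0.34, 0.32]] + [[-0.04, -0.04, -0.1, -0.05], [0.28, 0.25, 0.67, 0.30], [-0.03, -0.03, -0.08, -0.04], [-0.13, -0.12, -0.32, -0.14]] + [[0.11,-0.39,0.07,0.08], [0.02,-0.08,0.01,0.02], [-0.16,0.57,-0.10,-0.11], [0.05,-0.18,0.03,0.04]] + [[0.01, 0.00, 0.00, -0.01], [0.03, 0.0, 0.0, -0.04], [0.03, 0.00, 0.00, -0.03], [0.06, 0.0, 0.0, -0.06]]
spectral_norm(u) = 1.59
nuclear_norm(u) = 3.40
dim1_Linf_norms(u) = [0.71, 0.68, 0.59, 0.63]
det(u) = -0.12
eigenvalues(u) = [(0.82+0j), (-0.37+0.7j), (-0.37-0.7j), (-0.24+0j)]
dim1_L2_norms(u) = [1.37, 0.83, 0.93, 0.76]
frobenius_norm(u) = 2.00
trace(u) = -0.16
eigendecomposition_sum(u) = [[-0.05-0.00j, 0.19-0.00j, (0.2+0j), (-0.04-0j)],[-0.09-0.00j, 0.36-0.00j, 0.38+0.00j, (-0.08-0j)],[(-0.1-0j), 0.40-0.00j, (0.43+0j), (-0.09-0j)],[(0.09+0j), -0.37+0.00j, -0.40+0.00j, 0.08+0.00j]] + [[(-0.37+0.41j), -0.47-0.20j, (0.17+0.27j), -0.45+0.31j], [(0.21+0.18j), (-0.1+0.23j), 0.13-0.08j, 0.16+0.22j], [-0.24-0.10j, (0.01-0.24j), -0.09+0.12j, -0.21-0.15j], [0.17-0.10j, 0.14+0.12j, (-0.03-0.11j), 0.19-0.06j]] + [[(-0.37-0.41j), (-0.47+0.2j), (0.17-0.27j), (-0.45-0.31j)],[0.21-0.18j, -0.10-0.23j, 0.13+0.08j, (0.16-0.22j)],[(-0.24+0.1j), (0.01+0.24j), -0.09-0.12j, -0.21+0.15j],[0.17+0.10j, (0.14-0.12j), -0.03+0.11j, (0.19+0.06j)]] + [[0.07-0.00j, 0.08-0.00j, 0.16-0.00j, 0.28-0.00j], [(0.01-0j), (0.02-0j), 0.03-0.00j, 0.05-0.00j], [(-0.01+0j), -0.01+0.00j, -0.03+0.00j, -0.05+0.00j], [-0.08+0.00j, (-0.09+0j), (-0.17+0j), (-0.3+0j)]]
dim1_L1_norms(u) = [2.73, 1.49, 1.77, 1.31]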